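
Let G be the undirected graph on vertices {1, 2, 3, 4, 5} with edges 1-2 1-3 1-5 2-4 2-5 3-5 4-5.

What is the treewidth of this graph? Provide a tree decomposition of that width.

Every bag has size at most 3, so the width is 3 − 1 = 2 and tw(G) ≤ 2. Conversely, {1, 2, 5} is a clique of size 3, and the vertices of any clique must share a bag in every tree decomposition; so some bag has ≥ 3 vertices and tw(G) ≥ 2. Hence tw(G) = 2 exactly.

Treewidth 2.
One such decomposition:
Bags: B1 = {2, 4, 5}  B2 = {1, 2, 5}  B3 = {1, 3, 5}
Tree: B1–B2, B2–B3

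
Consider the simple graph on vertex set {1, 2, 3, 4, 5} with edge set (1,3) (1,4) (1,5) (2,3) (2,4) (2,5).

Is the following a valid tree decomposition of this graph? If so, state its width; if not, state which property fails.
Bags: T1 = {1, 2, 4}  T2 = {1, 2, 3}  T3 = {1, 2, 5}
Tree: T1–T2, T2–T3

Every vertex of G appears in some bag (union = {1, 2, 3, 4, 5}); every edge is covered by a bag; and for each vertex v the set of bags containing v is connected in the bag tree. The decomposition is therefore valid. The largest bag has 3 vertices, so the width is 2.

Yes; width 2.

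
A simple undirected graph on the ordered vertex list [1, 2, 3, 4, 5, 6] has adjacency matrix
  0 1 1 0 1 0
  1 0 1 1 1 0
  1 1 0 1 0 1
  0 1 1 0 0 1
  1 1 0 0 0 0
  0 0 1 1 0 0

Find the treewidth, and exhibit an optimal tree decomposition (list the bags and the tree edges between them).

Treewidth 2.
Bags: B1 = {1, 2, 5}  B2 = {1, 2, 3}  B3 = {2, 3, 4}  B4 = {3, 4, 6}
Tree: B1–B2, B2–B3, B3–B4

Every bag has size at most 3, so the width is 3 − 1 = 2 and tw(G) ≤ 2. Conversely, {1, 2, 3} is a clique of size 3, and the vertices of any clique must share a bag in every tree decomposition; so some bag has ≥ 3 vertices and tw(G) ≥ 2. Combining the bounds, tw(G) = 2.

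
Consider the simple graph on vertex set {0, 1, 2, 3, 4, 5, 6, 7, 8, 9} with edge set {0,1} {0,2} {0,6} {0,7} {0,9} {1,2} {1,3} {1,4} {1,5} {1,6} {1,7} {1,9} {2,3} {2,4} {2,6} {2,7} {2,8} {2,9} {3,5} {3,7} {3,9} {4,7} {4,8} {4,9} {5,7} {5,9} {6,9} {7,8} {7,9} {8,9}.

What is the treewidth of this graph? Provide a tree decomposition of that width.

Every bag has size at most 5, so the width is 5 − 1 = 4 and tw(G) ≤ 4. For the lower bound, the 5 vertices {2, 4, 7, 8, 9} are pairwise adjacent, and any tree decomposition puts a clique entirely inside one bag — forcing width ≥ 4. Combining the bounds, tw(G) = 4.

Treewidth 4.
One optimal decomposition is:
Bags: B1 = {0, 1, 2, 7, 9}  B2 = {1, 2, 3, 7, 9}  B3 = {1, 2, 4, 7, 9}  B4 = {0, 1, 2, 6, 9}  B5 = {1, 3, 5, 7, 9}  B6 = {2, 4, 7, 8, 9}
Tree: B1–B2, B1–B3, B1–B4, B2–B5, B3–B6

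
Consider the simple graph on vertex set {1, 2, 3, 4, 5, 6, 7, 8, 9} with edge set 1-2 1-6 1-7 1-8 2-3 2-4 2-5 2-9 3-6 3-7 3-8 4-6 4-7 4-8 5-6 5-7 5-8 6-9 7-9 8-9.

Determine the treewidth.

4

A width-4 tree decomposition is:
Bags: B1 = {1, 2, 6, 7, 8}  B2 = {2, 4, 6, 7, 8}  B3 = {2, 3, 6, 7, 8}  B4 = {2, 5, 6, 7, 8}  B5 = {2, 6, 7, 8, 9}
Tree: B1–B2, B2–B3, B3–B4, B4–B5
The largest bag has 5 vertices, giving width 4; this decomposition certifies tw(G) ≤ 4. For the lower bound: the 5 vertex sets {1,2}, {4,6}, {3,7}, {8}, {5} are disjoint, each induces a connected subgraph, and every pair is joined by at least one edge of G. Contracting each set to a single vertex therefore yields K_{5} as a minor, and since treewidth is minor-monotone, tw(G) ≥ tw(K_{5}) = 4. Combining the bounds, tw(G) = 4.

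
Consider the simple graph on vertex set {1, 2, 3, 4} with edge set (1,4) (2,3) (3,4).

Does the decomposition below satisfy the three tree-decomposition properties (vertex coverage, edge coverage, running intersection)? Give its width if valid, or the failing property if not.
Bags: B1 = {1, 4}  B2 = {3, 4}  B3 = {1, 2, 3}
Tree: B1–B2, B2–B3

A tree decomposition must satisfy three properties: every vertex lies in some bag; for every edge, both endpoints lie together in some bag; and for every vertex, the bags containing it form a connected subtree. Here bags containing vertex 1 are not connected in the tree, so the decomposition is invalid.

No — bags containing vertex 1 are not connected in the tree.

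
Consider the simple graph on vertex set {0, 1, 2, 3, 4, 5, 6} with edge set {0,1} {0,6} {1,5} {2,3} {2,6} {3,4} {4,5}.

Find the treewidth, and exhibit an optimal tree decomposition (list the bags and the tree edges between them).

Every bag has size at most 3, so the width is 3 − 1 = 2 and tw(G) ≤ 2. For the lower bound, G contains the cycle 1–0–6–2–3–4–5–1, so G is not a forest; only forests have treewidth ≤ 1, hence tw(G) ≥ 2. The upper and lower bounds meet at 2, so that is the treewidth.

Treewidth 2.
One such decomposition:
Bags: B1 = {0, 1, 6}  B2 = {1, 2, 6}  B3 = {1, 2, 3}  B4 = {1, 3, 4}  B5 = {1, 4, 5}
Tree: B1–B2, B2–B3, B3–B4, B4–B5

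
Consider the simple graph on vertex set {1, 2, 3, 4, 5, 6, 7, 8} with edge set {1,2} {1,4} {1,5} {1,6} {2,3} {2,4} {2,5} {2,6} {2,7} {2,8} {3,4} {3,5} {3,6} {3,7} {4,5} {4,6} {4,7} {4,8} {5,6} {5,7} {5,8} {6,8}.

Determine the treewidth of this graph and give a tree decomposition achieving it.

Treewidth 4.
One such decomposition:
Bags: B1 = {2, 3, 4, 5, 6}  B2 = {2, 3, 4, 5, 7}  B3 = {2, 4, 5, 6, 8}  B4 = {1, 2, 4, 5, 6}
Tree: B1–B2, B1–B3, B1–B4

Every bag has size at most 5, so the width is 5 − 1 = 4 and tw(G) ≤ 4. Conversely, {2, 4, 5, 6, 8} is a clique of size 5, and the vertices of any clique must share a bag in every tree decomposition; so some bag has ≥ 5 vertices and tw(G) ≥ 4. Hence tw(G) = 4 exactly.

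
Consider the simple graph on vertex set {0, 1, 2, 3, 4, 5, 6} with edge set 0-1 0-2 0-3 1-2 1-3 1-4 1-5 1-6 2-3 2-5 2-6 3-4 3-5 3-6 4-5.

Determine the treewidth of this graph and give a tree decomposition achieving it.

The largest bag has 4 vertices, giving width 3; this decomposition certifies tw(G) ≤ 3. On the other hand G contains the 4-clique {0, 1, 2, 3}. A clique must lie in a single bag of any decomposition, so no decomposition can have width below 3. The upper and lower bounds meet at 3, so that is the treewidth.

Treewidth 3.
One such decomposition:
Bags: B1 = {1, 2, 3, 6}  B2 = {1, 2, 3, 5}  B3 = {0, 1, 2, 3}  B4 = {1, 3, 4, 5}
Tree: B1–B2, B2–B3, B2–B4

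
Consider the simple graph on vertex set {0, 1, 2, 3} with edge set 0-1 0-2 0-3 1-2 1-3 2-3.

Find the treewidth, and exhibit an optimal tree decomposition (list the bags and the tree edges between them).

With just one bag of size 4, the width is 4 − 1 = 3, so tw(G) ≤ 3. On the other hand G contains the 4-clique {0, 1, 2, 3}. A clique must lie in a single bag of any decomposition, so no decomposition can have width below 3. Hence tw(G) = 3 exactly.

Treewidth 3.
One such decomposition:
Bags: B1 = {0, 1, 2, 3}
Tree: (single bag)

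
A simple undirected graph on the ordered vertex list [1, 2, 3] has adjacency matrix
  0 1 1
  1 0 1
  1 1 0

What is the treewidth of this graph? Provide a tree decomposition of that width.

Treewidth 2.
One such decomposition:
Bags: B1 = {1, 2, 3}
Tree: (single bag)

With just one bag of size 3, the width is 3 − 1 = 2, so tw(G) ≤ 2. Conversely, {1, 2, 3} is a clique of size 3, and the vertices of any clique must share a bag in every tree decomposition; so some bag has ≥ 3 vertices and tw(G) ≥ 2. Hence tw(G) = 2 exactly.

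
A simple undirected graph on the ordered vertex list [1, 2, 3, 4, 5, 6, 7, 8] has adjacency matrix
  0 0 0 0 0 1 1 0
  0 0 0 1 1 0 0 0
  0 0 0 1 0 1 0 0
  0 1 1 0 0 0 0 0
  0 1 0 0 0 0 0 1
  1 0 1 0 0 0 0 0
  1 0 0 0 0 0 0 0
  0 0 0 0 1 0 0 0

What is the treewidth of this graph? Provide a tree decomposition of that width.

The largest bag has 2 vertices, giving width 1; this decomposition certifies tw(G) ≤ 1. G has an edge, so its treewidth is at least 1. Hence tw(G) = 1 exactly.

Treewidth 1.
One optimal decomposition is:
Bags: B1 = {1, 7}  B2 = {1, 6}  B3 = {3, 6}  B4 = {3, 4}  B5 = {2, 4}  B6 = {2, 5}  B7 = {5, 8}
Tree: B1–B2, B2–B3, B3–B4, B4–B5, B5–B6, B6–B7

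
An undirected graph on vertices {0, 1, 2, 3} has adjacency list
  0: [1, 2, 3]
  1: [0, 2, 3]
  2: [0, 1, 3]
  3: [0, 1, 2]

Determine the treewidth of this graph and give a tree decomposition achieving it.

With just one bag of size 4, the width is 4 − 1 = 3, so tw(G) ≤ 3. Conversely, {0, 1, 2, 3} is a clique of size 4, and the vertices of any clique must share a bag in every tree decomposition; so some bag has ≥ 4 vertices and tw(G) ≥ 3. Hence tw(G) = 3 exactly.

Treewidth 3.
One such decomposition:
Bags: B1 = {0, 1, 2, 3}
Tree: (single bag)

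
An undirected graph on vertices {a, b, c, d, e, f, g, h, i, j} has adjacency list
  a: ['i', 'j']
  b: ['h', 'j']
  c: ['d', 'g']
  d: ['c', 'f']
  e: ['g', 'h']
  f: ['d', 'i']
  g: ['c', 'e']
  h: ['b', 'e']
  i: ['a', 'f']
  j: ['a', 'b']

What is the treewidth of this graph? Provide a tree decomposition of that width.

Treewidth 2.
One optimal decomposition is:
Bags: B1 = {e, g, h}  B2 = {b, g, h}  B3 = {b, g, j}  B4 = {a, g, j}  B5 = {a, g, i}  B6 = {f, g, i}  B7 = {d, f, g}  B8 = {c, d, g}
Tree: B1–B2, B2–B3, B3–B4, B4–B5, B5–B6, B6–B7, B7–B8

Every bag has size at most 3, so the width is 3 − 1 = 2 and tw(G) ≤ 2. The edges g–e–h–b–j–a–i–f–d–c–g form a cycle, so G is not a tree and its treewidth is at least 2. The upper and lower bounds meet at 2, so that is the treewidth.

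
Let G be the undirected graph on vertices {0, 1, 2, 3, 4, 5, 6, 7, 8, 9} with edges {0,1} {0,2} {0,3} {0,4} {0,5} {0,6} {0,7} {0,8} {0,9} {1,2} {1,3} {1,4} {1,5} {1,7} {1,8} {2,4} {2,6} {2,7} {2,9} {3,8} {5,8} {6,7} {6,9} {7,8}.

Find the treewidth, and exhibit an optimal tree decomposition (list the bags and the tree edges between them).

Each bag holds 4 vertices, so the decomposition has width 3, which upper-bounds the treewidth. For the lower bound, the 4 vertices {0, 1, 3, 8} are pairwise adjacent, and any tree decomposition puts a clique entirely inside one bag — forcing width ≥ 3. Therefore the treewidth is 3.

Treewidth 3.
One optimal decomposition is:
Bags: B1 = {0, 1, 3, 8}  B2 = {0, 1, 7, 8}  B3 = {0, 1, 5, 8}  B4 = {0, 1, 2, 7}  B5 = {0, 1, 2, 4}  B6 = {0, 2, 6, 7}  B7 = {0, 2, 6, 9}
Tree: B1–B2, B2–B3, B2–B4, B4–B5, B4–B6, B6–B7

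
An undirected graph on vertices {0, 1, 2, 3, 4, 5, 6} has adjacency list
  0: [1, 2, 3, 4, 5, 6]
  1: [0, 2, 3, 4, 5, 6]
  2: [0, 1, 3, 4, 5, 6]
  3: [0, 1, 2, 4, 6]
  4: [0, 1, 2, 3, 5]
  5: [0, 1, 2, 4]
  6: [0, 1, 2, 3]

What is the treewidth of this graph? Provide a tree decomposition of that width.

Each bag holds 5 vertices, so the decomposition has width 4, which upper-bounds the treewidth. Conversely, {0, 1, 2, 3, 4} is a clique of size 5, and the vertices of any clique must share a bag in every tree decomposition; so some bag has ≥ 5 vertices and tw(G) ≥ 4. Hence tw(G) = 4 exactly.

Treewidth 4.
Bags: B1 = {0, 1, 2, 3, 6}  B2 = {0, 1, 2, 3, 4}  B3 = {0, 1, 2, 4, 5}
Tree: B1–B2, B2–B3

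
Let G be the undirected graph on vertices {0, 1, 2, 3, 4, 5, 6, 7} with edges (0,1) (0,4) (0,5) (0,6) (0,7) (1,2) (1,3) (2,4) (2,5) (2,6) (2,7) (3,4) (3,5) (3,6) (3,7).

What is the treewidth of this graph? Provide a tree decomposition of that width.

Each bag holds 4 vertices, so the decomposition has width 3, which upper-bounds the treewidth. For the lower bound: the 4 vertex sets {2,5}, {0,4}, {3}, {1} are disjoint, each induces a connected subgraph, and every pair is joined by at least one edge of G. Contracting each set to a single vertex therefore yields K_{4} as a minor, and since treewidth is minor-monotone, tw(G) ≥ tw(K_{4}) = 3. Therefore the treewidth is 3.

Treewidth 3.
One such decomposition:
Bags: B1 = {0, 2, 3, 5}  B2 = {0, 2, 3, 4}  B3 = {0, 1, 2, 3}  B4 = {0, 2, 3, 7}  B5 = {0, 2, 3, 6}
Tree: B1–B2, B2–B3, B3–B4, B4–B5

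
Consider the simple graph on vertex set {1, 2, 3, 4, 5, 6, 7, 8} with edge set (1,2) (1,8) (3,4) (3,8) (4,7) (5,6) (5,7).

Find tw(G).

A width-1 tree decomposition is:
Bags: B1 = {5, 6}  B2 = {5, 7}  B3 = {4, 7}  B4 = {3, 4}  B5 = {3, 8}  B6 = {1, 8}  B7 = {1, 2}
Tree: B1–B2, B2–B3, B3–B4, B4–B5, B5–B6, B6–B7
Every bag has size at most 2, so the width is 2 − 1 = 1 and tw(G) ≤ 1. Any graph with an edge has treewidth ≥ 1, and G has the edge 6–5. Combining the bounds, tw(G) = 1.

1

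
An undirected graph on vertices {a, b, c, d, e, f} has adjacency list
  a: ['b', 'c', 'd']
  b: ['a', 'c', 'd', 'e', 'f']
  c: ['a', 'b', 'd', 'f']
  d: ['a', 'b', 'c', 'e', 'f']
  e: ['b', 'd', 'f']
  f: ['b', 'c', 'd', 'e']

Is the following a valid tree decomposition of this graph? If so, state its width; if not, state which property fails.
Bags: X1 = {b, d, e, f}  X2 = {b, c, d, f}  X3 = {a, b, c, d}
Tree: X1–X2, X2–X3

Checking the three conditions: (i) the bags cover all of {a, b, c, d, e, f}; (ii) for each edge, some bag contains both endpoints; (iii) the bags containing any fixed vertex form a subtree. All hold, so the decomposition is valid with width 4 − 1 = 3.

Yes; width 3.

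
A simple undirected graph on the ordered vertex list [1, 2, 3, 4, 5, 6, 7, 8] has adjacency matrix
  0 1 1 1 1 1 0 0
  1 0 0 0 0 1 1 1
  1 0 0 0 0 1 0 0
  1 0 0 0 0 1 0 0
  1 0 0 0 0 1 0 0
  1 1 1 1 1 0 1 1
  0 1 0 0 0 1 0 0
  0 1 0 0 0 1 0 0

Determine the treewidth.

A width-2 tree decomposition is:
Bags: B1 = {1, 2, 6}  B2 = {2, 6, 7}  B3 = {1, 3, 6}  B4 = {1, 5, 6}  B5 = {1, 4, 6}  B6 = {2, 6, 8}
Tree: B1–B2, B1–B3, B3–B4, B4–B5, B1–B6
The largest bag has 3 vertices, giving width 2; this decomposition certifies tw(G) ≤ 2. On the other hand G contains the 3-clique {2, 6, 8}. A clique must lie in a single bag of any decomposition, so no decomposition can have width below 2. Therefore the treewidth is 2.

2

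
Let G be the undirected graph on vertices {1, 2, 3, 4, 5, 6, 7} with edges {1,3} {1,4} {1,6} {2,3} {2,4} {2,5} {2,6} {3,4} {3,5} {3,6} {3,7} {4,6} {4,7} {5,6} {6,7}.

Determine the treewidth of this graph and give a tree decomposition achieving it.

Treewidth 3.
One optimal decomposition is:
Bags: B1 = {3, 4, 6, 7}  B2 = {2, 3, 4, 6}  B3 = {2, 3, 5, 6}  B4 = {1, 3, 4, 6}
Tree: B1–B2, B2–B3, B1–B4

Every bag has size at most 4, so the width is 4 − 1 = 3 and tw(G) ≤ 3. On the other hand G contains the 4-clique {1, 3, 4, 6}. A clique must lie in a single bag of any decomposition, so no decomposition can have width below 3. Hence tw(G) = 3 exactly.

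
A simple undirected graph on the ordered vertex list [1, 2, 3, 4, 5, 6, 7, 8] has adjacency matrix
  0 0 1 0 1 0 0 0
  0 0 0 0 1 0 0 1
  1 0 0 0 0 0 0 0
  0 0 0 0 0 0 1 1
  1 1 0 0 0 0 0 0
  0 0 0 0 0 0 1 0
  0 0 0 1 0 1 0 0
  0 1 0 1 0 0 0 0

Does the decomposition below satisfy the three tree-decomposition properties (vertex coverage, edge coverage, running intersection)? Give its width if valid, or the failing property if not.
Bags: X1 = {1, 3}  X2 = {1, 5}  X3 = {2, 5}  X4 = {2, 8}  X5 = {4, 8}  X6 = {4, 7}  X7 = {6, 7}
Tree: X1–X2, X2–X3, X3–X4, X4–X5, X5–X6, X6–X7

Vertex coverage: the bags together contain {1, 2, 3, 4, 5, 6, 7, 8}, the full vertex set. Edge coverage: each edge of G has both endpoints in at least one bag. Running intersection: for every vertex, the bags containing it form a connected subtree. All three properties hold, so this is a valid tree decomposition of width max|bag| − 1 = 1, and hence tw(G) ≤ 1.

Yes; width 1.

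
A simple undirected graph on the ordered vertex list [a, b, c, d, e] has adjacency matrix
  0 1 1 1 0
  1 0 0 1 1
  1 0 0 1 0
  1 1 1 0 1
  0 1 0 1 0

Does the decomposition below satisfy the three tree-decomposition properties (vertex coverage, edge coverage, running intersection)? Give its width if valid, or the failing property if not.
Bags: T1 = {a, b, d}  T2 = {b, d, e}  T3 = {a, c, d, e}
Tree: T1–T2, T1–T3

No — bags containing vertex e are not connected in the tree.

A tree decomposition must satisfy three properties: every vertex lies in some bag; for every edge, both endpoints lie together in some bag; and for every vertex, the bags containing it form a connected subtree. Here bags containing vertex e are not connected in the tree, so the decomposition is invalid.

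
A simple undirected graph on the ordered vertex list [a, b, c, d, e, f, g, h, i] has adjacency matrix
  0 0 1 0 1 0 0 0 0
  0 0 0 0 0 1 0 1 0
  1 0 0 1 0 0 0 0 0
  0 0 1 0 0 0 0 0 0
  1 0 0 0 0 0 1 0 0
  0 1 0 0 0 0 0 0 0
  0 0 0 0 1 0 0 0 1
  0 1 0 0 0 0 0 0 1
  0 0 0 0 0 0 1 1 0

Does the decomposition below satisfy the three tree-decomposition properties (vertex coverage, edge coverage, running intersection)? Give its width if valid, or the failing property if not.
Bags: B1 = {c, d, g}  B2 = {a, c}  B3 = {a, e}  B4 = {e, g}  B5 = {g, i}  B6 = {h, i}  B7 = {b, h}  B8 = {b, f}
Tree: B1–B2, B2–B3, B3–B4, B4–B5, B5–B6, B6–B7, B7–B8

No — bags containing vertex g are not connected in the tree.

A tree decomposition must satisfy three properties: every vertex lies in some bag; for every edge, both endpoints lie together in some bag; and for every vertex, the bags containing it form a connected subtree. Here bags containing vertex g are not connected in the tree, so the decomposition is invalid.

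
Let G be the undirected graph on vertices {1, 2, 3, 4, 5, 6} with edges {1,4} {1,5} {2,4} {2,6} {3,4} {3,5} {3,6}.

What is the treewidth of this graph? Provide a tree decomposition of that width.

Treewidth 2.
Bags: B1 = {1, 4, 5}  B2 = {3, 4, 5}  B3 = {2, 3, 4}  B4 = {2, 3, 6}
Tree: B1–B2, B2–B3, B3–B4

Every bag has size at most 3, so the width is 3 − 1 = 2 and tw(G) ≤ 2. The edges 1–5–3–4–1 form a cycle, so G is not a tree and its treewidth is at least 2. Combining the bounds, tw(G) = 2.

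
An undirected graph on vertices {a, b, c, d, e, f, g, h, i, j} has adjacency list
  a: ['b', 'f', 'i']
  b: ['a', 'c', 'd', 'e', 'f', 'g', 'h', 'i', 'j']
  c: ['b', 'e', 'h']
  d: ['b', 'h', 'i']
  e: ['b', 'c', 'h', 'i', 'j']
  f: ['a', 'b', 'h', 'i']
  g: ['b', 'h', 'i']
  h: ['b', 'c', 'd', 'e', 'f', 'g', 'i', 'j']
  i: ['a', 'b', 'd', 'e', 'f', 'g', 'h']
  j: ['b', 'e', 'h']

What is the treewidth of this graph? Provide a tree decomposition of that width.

Each bag holds 4 vertices, so the decomposition has width 3, which upper-bounds the treewidth. For the lower bound, the 4 vertices {b, e, h, j} are pairwise adjacent, and any tree decomposition puts a clique entirely inside one bag — forcing width ≥ 3. Combining the bounds, tw(G) = 3.

Treewidth 3.
Bags: B1 = {b, d, h, i}  B2 = {b, f, h, i}  B3 = {b, e, h, i}  B4 = {b, c, e, h}  B5 = {b, e, h, j}  B6 = {b, g, h, i}  B7 = {a, b, f, i}
Tree: B1–B2, B2–B3, B3–B4, B3–B5, B3–B6, B2–B7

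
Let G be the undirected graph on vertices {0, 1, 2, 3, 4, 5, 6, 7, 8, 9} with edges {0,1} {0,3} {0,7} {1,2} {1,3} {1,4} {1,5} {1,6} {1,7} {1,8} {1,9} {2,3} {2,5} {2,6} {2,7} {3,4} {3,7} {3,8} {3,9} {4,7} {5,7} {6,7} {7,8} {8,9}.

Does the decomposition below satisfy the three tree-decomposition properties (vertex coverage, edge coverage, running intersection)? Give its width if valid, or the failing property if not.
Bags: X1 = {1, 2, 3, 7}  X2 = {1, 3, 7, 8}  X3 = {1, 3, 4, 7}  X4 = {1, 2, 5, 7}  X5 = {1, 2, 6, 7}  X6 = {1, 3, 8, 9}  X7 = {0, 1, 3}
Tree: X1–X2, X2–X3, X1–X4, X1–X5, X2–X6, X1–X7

A tree decomposition must satisfy three properties: every vertex lies in some bag; for every edge, both endpoints lie together in some bag; and for every vertex, the bags containing it form a connected subtree. Here edge (7,0) lies in no bag, so the decomposition is invalid.

No — edge (7,0) lies in no bag.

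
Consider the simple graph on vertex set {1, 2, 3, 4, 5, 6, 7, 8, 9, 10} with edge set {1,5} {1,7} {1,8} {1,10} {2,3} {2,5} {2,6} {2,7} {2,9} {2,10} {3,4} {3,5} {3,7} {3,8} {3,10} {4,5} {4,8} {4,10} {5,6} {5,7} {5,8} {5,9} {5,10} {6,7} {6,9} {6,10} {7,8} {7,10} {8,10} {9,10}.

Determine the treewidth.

A width-4 tree decomposition is:
Bags: B1 = {1, 5, 7, 8, 10}  B2 = {3, 5, 7, 8, 10}  B3 = {2, 3, 5, 7, 10}  B4 = {2, 5, 6, 7, 10}  B5 = {2, 5, 6, 9, 10}  B6 = {3, 4, 5, 8, 10}
Tree: B1–B2, B2–B3, B3–B4, B4–B5, B2–B6
Every bag has size at most 5, so the width is 5 − 1 = 4 and tw(G) ≤ 4. On the other hand G contains the 5-clique {2, 5, 6, 9, 10}. A clique must lie in a single bag of any decomposition, so no decomposition can have width below 4. Hence tw(G) = 4 exactly.

4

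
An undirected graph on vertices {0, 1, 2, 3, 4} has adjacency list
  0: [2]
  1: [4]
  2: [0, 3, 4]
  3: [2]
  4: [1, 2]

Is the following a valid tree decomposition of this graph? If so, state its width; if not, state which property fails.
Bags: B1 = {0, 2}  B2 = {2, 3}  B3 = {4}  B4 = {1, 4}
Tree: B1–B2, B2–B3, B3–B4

A tree decomposition must satisfy three properties: every vertex lies in some bag; for every edge, both endpoints lie together in some bag; and for every vertex, the bags containing it form a connected subtree. Here edge (2,4) lies in no bag, so the decomposition is invalid.

No — edge (2,4) lies in no bag.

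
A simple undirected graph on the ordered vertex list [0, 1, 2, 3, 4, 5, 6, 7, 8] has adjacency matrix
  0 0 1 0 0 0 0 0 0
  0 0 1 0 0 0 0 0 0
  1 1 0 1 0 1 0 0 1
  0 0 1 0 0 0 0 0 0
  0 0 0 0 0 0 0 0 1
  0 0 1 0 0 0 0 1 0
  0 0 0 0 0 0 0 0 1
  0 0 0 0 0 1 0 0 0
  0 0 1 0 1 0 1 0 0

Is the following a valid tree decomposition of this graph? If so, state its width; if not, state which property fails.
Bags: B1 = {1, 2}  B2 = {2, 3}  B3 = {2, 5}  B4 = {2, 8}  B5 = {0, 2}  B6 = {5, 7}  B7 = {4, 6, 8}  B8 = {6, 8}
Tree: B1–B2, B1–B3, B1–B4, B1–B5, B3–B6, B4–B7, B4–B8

No — bags containing vertex 6 are not connected in the tree.

A tree decomposition must satisfy three properties: every vertex lies in some bag; for every edge, both endpoints lie together in some bag; and for every vertex, the bags containing it form a connected subtree. Here bags containing vertex 6 are not connected in the tree, so the decomposition is invalid.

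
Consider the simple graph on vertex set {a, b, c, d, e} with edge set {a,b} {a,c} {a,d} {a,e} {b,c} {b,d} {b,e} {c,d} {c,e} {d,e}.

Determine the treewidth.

4

A width-4 tree decomposition is:
Bags: B1 = {a, b, c, d, e}
Tree: (single bag)
A single bag containing all 5 vertices is trivially a valid decomposition of width 4. On the other hand G contains the 5-clique {a, b, c, d, e}. A clique must lie in a single bag of any decomposition, so no decomposition can have width below 4. Hence tw(G) = 4 exactly.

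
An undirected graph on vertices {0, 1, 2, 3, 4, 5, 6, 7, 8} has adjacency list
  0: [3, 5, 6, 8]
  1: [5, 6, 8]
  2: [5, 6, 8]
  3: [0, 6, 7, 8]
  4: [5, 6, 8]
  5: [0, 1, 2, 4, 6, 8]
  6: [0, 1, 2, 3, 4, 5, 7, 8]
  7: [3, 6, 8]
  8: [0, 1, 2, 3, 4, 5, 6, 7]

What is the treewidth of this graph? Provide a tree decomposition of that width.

Treewidth 3.
Bags: B1 = {0, 3, 6, 8}  B2 = {0, 5, 6, 8}  B3 = {2, 5, 6, 8}  B4 = {3, 6, 7, 8}  B5 = {1, 5, 6, 8}  B6 = {4, 5, 6, 8}
Tree: B1–B2, B2–B3, B1–B4, B2–B5, B3–B6

Each bag holds 4 vertices, so the decomposition has width 3, which upper-bounds the treewidth. For the lower bound, the 4 vertices {0, 3, 6, 8} are pairwise adjacent, and any tree decomposition puts a clique entirely inside one bag — forcing width ≥ 3. The upper and lower bounds meet at 3, so that is the treewidth.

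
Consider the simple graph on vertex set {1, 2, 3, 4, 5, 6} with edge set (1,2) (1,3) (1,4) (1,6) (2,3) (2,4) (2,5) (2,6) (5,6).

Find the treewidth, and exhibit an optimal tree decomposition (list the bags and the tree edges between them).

The largest bag has 3 vertices, giving width 2; this decomposition certifies tw(G) ≤ 2. For the lower bound, the 3 vertices {1, 2, 3} are pairwise adjacent, and any tree decomposition puts a clique entirely inside one bag — forcing width ≥ 2. Therefore the treewidth is 2.

Treewidth 2.
Bags: B1 = {1, 2, 4}  B2 = {1, 2, 6}  B3 = {1, 2, 3}  B4 = {2, 5, 6}
Tree: B1–B2, B1–B3, B2–B4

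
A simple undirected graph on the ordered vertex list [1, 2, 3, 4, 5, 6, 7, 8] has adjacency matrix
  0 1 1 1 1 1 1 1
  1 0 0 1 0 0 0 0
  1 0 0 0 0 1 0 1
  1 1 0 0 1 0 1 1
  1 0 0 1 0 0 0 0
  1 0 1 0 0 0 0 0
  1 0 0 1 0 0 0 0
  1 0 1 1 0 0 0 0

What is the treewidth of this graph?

A width-2 tree decomposition is:
Bags: B1 = {1, 4, 8}  B2 = {1, 2, 4}  B3 = {1, 3, 8}  B4 = {1, 4, 7}  B5 = {1, 3, 6}  B6 = {1, 4, 5}
Tree: B1–B2, B1–B3, B1–B4, B3–B5, B2–B6
Every bag has size at most 3, so the width is 3 − 1 = 2 and tw(G) ≤ 2. For the lower bound, the 3 vertices {1, 3, 8} are pairwise adjacent, and any tree decomposition puts a clique entirely inside one bag — forcing width ≥ 2. The upper and lower bounds meet at 2, so that is the treewidth.

2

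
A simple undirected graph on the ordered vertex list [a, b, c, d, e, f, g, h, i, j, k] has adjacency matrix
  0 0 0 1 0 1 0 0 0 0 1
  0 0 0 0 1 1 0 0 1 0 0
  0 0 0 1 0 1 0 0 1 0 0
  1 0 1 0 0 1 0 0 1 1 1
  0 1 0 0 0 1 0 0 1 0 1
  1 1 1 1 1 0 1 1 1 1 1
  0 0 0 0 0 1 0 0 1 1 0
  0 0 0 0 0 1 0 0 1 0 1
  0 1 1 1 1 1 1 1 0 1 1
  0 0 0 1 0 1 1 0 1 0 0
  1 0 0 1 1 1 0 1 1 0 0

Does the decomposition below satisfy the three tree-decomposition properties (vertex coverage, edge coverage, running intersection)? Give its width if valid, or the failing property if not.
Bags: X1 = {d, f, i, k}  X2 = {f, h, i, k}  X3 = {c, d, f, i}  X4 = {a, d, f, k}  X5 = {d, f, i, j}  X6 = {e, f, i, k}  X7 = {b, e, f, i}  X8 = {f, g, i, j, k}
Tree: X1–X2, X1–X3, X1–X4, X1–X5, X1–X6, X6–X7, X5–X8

A tree decomposition must satisfy three properties: every vertex lies in some bag; for every edge, both endpoints lie together in some bag; and for every vertex, the bags containing it form a connected subtree. Here bags containing vertex k are not connected in the tree, so the decomposition is invalid.

No — bags containing vertex k are not connected in the tree.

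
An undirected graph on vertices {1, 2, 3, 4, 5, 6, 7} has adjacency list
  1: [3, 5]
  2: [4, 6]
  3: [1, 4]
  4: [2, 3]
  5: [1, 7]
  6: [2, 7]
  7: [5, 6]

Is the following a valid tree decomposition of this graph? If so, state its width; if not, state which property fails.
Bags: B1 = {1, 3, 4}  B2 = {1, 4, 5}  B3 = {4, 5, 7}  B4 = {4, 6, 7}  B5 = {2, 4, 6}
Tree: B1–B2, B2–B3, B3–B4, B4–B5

Every vertex of G appears in some bag (union = {1, 2, 3, 4, 5, 6, 7}); every edge is covered by a bag; and for each vertex v the set of bags containing v is connected in the bag tree. The decomposition is therefore valid. The largest bag has 3 vertices, so the width is 2.

Yes; width 2.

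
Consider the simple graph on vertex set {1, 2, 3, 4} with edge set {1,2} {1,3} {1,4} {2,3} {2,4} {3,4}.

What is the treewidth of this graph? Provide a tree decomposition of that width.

Treewidth 3.
One optimal decomposition is:
Bags: B1 = {1, 2, 3, 4}
Tree: (single bag)

With just one bag of size 4, the width is 4 − 1 = 3, so tw(G) ≤ 3. On the other hand G contains the 4-clique {1, 2, 3, 4}. A clique must lie in a single bag of any decomposition, so no decomposition can have width below 3. Hence tw(G) = 3 exactly.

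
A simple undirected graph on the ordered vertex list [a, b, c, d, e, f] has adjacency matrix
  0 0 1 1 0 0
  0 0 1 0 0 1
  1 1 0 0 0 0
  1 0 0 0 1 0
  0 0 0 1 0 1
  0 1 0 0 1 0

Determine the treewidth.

A width-2 tree decomposition is:
Bags: B1 = {a, b, c}  B2 = {a, b, d}  B3 = {b, d, e}  B4 = {b, e, f}
Tree: B1–B2, B2–B3, B3–B4
Each bag holds 3 vertices, so the decomposition has width 2, which upper-bounds the treewidth. The edges b–c–a–d–e–f–b form a cycle, so G is not a tree and its treewidth is at least 2. The upper and lower bounds meet at 2, so that is the treewidth.

2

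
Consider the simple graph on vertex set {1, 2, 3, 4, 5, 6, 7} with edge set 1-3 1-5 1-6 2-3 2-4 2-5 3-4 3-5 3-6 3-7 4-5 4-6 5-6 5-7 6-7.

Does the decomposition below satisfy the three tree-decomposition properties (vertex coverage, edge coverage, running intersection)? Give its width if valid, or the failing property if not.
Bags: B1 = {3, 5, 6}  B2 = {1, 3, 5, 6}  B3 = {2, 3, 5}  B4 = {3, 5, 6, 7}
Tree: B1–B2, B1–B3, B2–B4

A tree decomposition must satisfy three properties: every vertex lies in some bag; for every edge, both endpoints lie together in some bag; and for every vertex, the bags containing it form a connected subtree. Here vertex 4 appears in no bag, so the decomposition is invalid.

No — vertex 4 appears in no bag.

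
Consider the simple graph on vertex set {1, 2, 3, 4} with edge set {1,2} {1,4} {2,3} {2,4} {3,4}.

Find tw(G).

A width-2 tree decomposition is:
Bags: B1 = {2, 3, 4}  B2 = {1, 2, 4}
Tree: B1–B2
Each bag holds 3 vertices, so the decomposition has width 2, which upper-bounds the treewidth. For the lower bound, the 3 vertices {1, 2, 4} are pairwise adjacent, and any tree decomposition puts a clique entirely inside one bag — forcing width ≥ 2. The upper and lower bounds meet at 2, so that is the treewidth.

2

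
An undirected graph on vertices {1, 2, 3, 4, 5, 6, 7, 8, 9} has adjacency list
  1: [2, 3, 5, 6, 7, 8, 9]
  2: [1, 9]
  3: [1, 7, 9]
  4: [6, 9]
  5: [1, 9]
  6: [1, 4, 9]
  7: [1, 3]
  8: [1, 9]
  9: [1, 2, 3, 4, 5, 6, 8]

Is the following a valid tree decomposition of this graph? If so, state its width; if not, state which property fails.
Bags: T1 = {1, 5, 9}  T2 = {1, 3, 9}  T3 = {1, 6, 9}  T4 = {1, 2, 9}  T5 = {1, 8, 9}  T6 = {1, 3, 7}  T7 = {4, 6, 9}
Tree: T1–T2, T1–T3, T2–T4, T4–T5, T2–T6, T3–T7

Checking the three conditions: (i) the bags cover all of {1, 2, 3, 4, 5, 6, 7, 8, 9}; (ii) for each edge, some bag contains both endpoints; (iii) the bags containing any fixed vertex form a subtree. All hold, so the decomposition is valid with width 3 − 1 = 2.

Yes; width 2.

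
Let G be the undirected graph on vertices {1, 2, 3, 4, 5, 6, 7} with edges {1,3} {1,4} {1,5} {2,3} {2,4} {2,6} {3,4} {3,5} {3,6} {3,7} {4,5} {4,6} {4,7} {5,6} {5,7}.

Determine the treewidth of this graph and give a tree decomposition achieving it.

Every bag has size at most 4, so the width is 4 − 1 = 3 and tw(G) ≤ 3. Conversely, {2, 3, 4, 6} is a clique of size 4, and the vertices of any clique must share a bag in every tree decomposition; so some bag has ≥ 4 vertices and tw(G) ≥ 3. The upper and lower bounds meet at 3, so that is the treewidth.

Treewidth 3.
One optimal decomposition is:
Bags: B1 = {2, 3, 4, 6}  B2 = {3, 4, 5, 6}  B3 = {3, 4, 5, 7}  B4 = {1, 3, 4, 5}
Tree: B1–B2, B2–B3, B3–B4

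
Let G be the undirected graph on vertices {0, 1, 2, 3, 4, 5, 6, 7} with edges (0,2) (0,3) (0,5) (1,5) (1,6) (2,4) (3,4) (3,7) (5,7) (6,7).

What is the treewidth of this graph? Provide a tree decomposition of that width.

Each bag holds 3 vertices, so the decomposition has width 2, which upper-bounds the treewidth. The edges 4–2–0–3–4 form a cycle, so G is not a tree and its treewidth is at least 2. Therefore the treewidth is 2.

Treewidth 2.
One optimal decomposition is:
Bags: B1 = {2, 3, 4}  B2 = {0, 2, 3}  B3 = {0, 3, 7}  B4 = {0, 5, 7}  B5 = {5, 6, 7}  B6 = {1, 5, 6}
Tree: B1–B2, B2–B3, B3–B4, B4–B5, B5–B6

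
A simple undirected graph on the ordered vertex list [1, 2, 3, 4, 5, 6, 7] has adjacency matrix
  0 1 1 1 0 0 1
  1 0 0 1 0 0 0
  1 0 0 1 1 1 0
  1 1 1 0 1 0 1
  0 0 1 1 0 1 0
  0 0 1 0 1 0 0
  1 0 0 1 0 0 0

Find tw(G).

2

A width-2 tree decomposition is:
Bags: B1 = {3, 4, 5}  B2 = {1, 3, 4}  B3 = {3, 5, 6}  B4 = {1, 2, 4}  B5 = {1, 4, 7}
Tree: B1–B2, B1–B3, B2–B4, B2–B5
Every bag has size at most 3, so the width is 3 − 1 = 2 and tw(G) ≤ 2. For the lower bound, the 3 vertices {1, 2, 4} are pairwise adjacent, and any tree decomposition puts a clique entirely inside one bag — forcing width ≥ 2. Hence tw(G) = 2 exactly.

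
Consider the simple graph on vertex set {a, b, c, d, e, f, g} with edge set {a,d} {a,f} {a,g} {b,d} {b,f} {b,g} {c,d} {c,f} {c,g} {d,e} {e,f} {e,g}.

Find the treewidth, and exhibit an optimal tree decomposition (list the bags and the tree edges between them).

Treewidth 3.
One optimal decomposition is:
Bags: B1 = {c, d, f, g}  B2 = {d, e, f, g}  B3 = {b, d, f, g}  B4 = {a, d, f, g}
Tree: B1–B2, B2–B3, B3–B4

The largest bag has 4 vertices, giving width 3; this decomposition certifies tw(G) ≤ 3. For the lower bound: the 4 vertex sets {c,d}, {e,g}, {f}, {b} are disjoint, each induces a connected subgraph, and every pair is joined by at least one edge of G. Contracting each set to a single vertex therefore yields K_{4} as a minor, and since treewidth is minor-monotone, tw(G) ≥ tw(K_{4}) = 3. Therefore the treewidth is 3.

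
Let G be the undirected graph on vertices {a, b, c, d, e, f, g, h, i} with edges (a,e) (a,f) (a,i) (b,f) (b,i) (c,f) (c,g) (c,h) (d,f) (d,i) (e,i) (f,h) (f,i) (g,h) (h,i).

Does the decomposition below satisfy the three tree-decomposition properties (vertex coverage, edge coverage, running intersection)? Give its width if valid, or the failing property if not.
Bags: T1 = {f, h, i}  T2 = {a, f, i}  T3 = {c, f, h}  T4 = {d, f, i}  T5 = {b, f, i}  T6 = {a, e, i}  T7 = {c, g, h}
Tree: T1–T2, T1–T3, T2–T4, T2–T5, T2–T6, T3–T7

Yes; width 2.

Every vertex of G appears in some bag (union = {a, b, c, d, e, f, g, h, i}); every edge is covered by a bag; and for each vertex v the set of bags containing v is connected in the bag tree. The decomposition is therefore valid. The largest bag has 3 vertices, so the width is 2.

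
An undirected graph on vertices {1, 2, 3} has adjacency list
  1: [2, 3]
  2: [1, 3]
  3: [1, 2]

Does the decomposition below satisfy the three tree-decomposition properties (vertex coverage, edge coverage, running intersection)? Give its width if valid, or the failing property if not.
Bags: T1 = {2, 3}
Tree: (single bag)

A tree decomposition must satisfy three properties: every vertex lies in some bag; for every edge, both endpoints lie together in some bag; and for every vertex, the bags containing it form a connected subtree. Here vertex 1 appears in no bag, so the decomposition is invalid.

No — vertex 1 appears in no bag.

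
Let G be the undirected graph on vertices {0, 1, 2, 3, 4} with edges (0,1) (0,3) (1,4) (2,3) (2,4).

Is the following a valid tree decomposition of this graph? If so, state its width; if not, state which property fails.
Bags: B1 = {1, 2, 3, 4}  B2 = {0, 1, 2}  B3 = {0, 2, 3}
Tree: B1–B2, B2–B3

A tree decomposition must satisfy three properties: every vertex lies in some bag; for every edge, both endpoints lie together in some bag; and for every vertex, the bags containing it form a connected subtree. Here bags containing vertex 3 are not connected in the tree, so the decomposition is invalid.

No — bags containing vertex 3 are not connected in the tree.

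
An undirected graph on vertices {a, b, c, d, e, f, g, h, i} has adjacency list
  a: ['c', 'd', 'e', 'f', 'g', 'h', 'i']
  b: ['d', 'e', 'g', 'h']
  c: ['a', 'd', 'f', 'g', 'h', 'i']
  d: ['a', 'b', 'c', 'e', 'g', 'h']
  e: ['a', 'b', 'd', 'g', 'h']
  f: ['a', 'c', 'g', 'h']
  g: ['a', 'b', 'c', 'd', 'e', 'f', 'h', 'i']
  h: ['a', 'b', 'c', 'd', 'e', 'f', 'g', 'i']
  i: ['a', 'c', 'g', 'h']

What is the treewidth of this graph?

4

A width-4 tree decomposition is:
Bags: B1 = {a, c, d, g, h}  B2 = {a, c, f, g, h}  B3 = {a, d, e, g, h}  B4 = {b, d, e, g, h}  B5 = {a, c, g, h, i}
Tree: B1–B2, B1–B3, B3–B4, B1–B5
The largest bag has 5 vertices, giving width 4; this decomposition certifies tw(G) ≤ 4. On the other hand G contains the 5-clique {a, d, e, g, h}. A clique must lie in a single bag of any decomposition, so no decomposition can have width below 4. Combining the bounds, tw(G) = 4.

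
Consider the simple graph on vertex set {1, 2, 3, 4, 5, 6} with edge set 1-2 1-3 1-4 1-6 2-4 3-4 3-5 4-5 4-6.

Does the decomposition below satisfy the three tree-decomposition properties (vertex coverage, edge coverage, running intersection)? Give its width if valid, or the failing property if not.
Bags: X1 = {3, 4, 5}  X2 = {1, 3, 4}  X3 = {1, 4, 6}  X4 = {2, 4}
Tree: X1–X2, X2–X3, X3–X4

No — edge (1,2) lies in no bag.

A tree decomposition must satisfy three properties: every vertex lies in some bag; for every edge, both endpoints lie together in some bag; and for every vertex, the bags containing it form a connected subtree. Here edge (1,2) lies in no bag, so the decomposition is invalid.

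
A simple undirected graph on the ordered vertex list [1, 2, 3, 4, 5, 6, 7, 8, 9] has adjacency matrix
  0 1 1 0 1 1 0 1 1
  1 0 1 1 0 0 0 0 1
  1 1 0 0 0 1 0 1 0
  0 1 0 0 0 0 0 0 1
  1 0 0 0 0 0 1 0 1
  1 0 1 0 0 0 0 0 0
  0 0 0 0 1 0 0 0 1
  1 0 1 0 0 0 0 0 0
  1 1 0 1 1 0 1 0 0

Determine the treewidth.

A width-2 tree decomposition is:
Bags: B1 = {1, 2, 9}  B2 = {1, 5, 9}  B3 = {1, 2, 3}  B4 = {1, 3, 6}  B5 = {5, 7, 9}  B6 = {2, 4, 9}  B7 = {1, 3, 8}
Tree: B1–B2, B1–B3, B3–B4, B2–B5, B1–B6, B4–B7
Each bag holds 3 vertices, so the decomposition has width 2, which upper-bounds the treewidth. On the other hand G contains the 3-clique {1, 2, 9}. A clique must lie in a single bag of any decomposition, so no decomposition can have width below 2. Hence tw(G) = 2 exactly.

2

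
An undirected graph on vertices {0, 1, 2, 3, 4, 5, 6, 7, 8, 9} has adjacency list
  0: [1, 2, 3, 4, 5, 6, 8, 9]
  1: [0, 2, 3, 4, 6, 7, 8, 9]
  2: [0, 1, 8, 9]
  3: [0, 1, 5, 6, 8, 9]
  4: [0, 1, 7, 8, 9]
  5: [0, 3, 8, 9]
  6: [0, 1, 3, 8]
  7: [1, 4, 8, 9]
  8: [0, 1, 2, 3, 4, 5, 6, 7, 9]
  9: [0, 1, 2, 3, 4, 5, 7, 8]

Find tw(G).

A width-4 tree decomposition is:
Bags: B1 = {0, 1, 3, 6, 8}  B2 = {0, 1, 3, 8, 9}  B3 = {0, 1, 4, 8, 9}  B4 = {0, 3, 5, 8, 9}  B5 = {1, 4, 7, 8, 9}  B6 = {0, 1, 2, 8, 9}
Tree: B1–B2, B2–B3, B2–B4, B3–B5, B3–B6
Each bag holds 5 vertices, so the decomposition has width 4, which upper-bounds the treewidth. Conversely, {0, 1, 2, 8, 9} is a clique of size 5, and the vertices of any clique must share a bag in every tree decomposition; so some bag has ≥ 5 vertices and tw(G) ≥ 4. Combining the bounds, tw(G) = 4.

4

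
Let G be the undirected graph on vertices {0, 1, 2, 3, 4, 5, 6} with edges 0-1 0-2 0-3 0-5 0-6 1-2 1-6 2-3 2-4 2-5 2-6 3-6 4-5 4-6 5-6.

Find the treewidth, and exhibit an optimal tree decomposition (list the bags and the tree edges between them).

The largest bag has 4 vertices, giving width 3; this decomposition certifies tw(G) ≤ 3. Conversely, {0, 1, 2, 6} is a clique of size 4, and the vertices of any clique must share a bag in every tree decomposition; so some bag has ≥ 4 vertices and tw(G) ≥ 3. Combining the bounds, tw(G) = 3.

Treewidth 3.
One such decomposition:
Bags: B1 = {0, 2, 5, 6}  B2 = {0, 2, 3, 6}  B3 = {0, 1, 2, 6}  B4 = {2, 4, 5, 6}
Tree: B1–B2, B1–B3, B1–B4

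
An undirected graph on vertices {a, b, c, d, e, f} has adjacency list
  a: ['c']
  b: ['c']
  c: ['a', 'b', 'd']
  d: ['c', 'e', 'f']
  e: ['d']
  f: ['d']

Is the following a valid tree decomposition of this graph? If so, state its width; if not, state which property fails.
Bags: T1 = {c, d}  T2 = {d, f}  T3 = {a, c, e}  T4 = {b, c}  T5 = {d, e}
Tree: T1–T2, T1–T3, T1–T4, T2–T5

A tree decomposition must satisfy three properties: every vertex lies in some bag; for every edge, both endpoints lie together in some bag; and for every vertex, the bags containing it form a connected subtree. Here bags containing vertex e are not connected in the tree, so the decomposition is invalid.

No — bags containing vertex e are not connected in the tree.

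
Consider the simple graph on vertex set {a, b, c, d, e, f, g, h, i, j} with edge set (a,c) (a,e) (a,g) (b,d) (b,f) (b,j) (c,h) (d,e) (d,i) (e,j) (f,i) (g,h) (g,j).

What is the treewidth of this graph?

A width-2 tree decomposition is:
Bags: B1 = {a, c, h}  B2 = {a, g, h}  B3 = {a, e, g}  B4 = {e, g, j}  B5 = {d, e, j}  B6 = {b, d, j}  B7 = {b, d, i}  B8 = {b, f, i}
Tree: B1–B2, B2–B3, B3–B4, B4–B5, B5–B6, B6–B7, B7–B8
The largest bag has 3 vertices, giving width 2; this decomposition certifies tw(G) ≤ 2. For the lower bound, G contains the cycle c–h–g–a–c, so G is not a forest; only forests have treewidth ≤ 1, hence tw(G) ≥ 2. The upper and lower bounds meet at 2, so that is the treewidth.

2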